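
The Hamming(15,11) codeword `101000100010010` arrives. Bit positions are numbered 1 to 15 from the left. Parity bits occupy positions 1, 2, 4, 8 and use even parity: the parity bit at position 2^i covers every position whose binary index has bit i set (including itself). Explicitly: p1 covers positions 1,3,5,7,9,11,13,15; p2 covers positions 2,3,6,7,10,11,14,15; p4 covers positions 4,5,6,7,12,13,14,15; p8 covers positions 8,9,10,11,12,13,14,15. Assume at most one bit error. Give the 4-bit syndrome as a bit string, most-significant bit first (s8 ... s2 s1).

s1: b1⊕b3⊕b5⊕b7⊕b9⊕b11⊕b13⊕b15 = 1⊕1⊕0⊕1⊕0⊕1⊕0⊕0 = 0
s2: b2⊕b3⊕b6⊕b7⊕b10⊕b11⊕b14⊕b15 = 0⊕1⊕0⊕1⊕0⊕1⊕1⊕0 = 0
s4: b4⊕b5⊕b6⊕b7⊕b12⊕b13⊕b14⊕b15 = 0⊕0⊕0⊕1⊕0⊕0⊕1⊕0 = 0
s8: b8⊕b9⊕b10⊕b11⊕b12⊕b13⊕b14⊕b15 = 0⊕0⊕0⊕1⊕0⊕0⊕1⊕0 = 0
Syndrome (s8...s1) = 0000 → position 0 (no error).

0000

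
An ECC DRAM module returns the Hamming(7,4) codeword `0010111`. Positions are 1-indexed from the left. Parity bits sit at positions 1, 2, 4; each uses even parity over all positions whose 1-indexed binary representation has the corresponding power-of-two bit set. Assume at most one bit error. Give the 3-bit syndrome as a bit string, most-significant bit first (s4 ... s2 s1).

s1: b1⊕b3⊕b5⊕b7 = 0⊕1⊕1⊕1 = 1
s2: b2⊕b3⊕b6⊕b7 = 0⊕1⊕1⊕1 = 1
s4: b4⊕b5⊕b6⊕b7 = 0⊕1⊕1⊕1 = 1
Syndrome (s4...s1) = 111 → position 7.

111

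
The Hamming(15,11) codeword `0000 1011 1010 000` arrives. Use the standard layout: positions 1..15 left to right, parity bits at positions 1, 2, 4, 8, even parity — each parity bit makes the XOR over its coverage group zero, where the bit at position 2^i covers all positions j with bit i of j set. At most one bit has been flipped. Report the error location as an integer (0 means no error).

s1: b1⊕b3⊕b5⊕b7⊕b9⊕b11⊕b13⊕b15 = 0⊕0⊕1⊕1⊕1⊕1⊕0⊕0 = 0
s2: b2⊕b3⊕b6⊕b7⊕b10⊕b11⊕b14⊕b15 = 0⊕0⊕0⊕1⊕0⊕1⊕0⊕0 = 0
s4: b4⊕b5⊕b6⊕b7⊕b12⊕b13⊕b14⊕b15 = 0⊕1⊕0⊕1⊕0⊕0⊕0⊕0 = 0
s8: b8⊕b9⊕b10⊕b11⊕b12⊕b13⊕b14⊕b15 = 1⊕1⊕0⊕1⊕0⊕0⊕0⊕0 = 1
Syndrome (s8...s1) = 1000 → position 8.

8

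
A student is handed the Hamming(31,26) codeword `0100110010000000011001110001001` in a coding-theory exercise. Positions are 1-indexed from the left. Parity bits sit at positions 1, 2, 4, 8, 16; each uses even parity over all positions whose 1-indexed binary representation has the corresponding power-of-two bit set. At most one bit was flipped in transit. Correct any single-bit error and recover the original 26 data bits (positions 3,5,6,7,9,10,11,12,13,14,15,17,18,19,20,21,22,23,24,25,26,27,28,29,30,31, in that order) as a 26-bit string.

01101000000010001110001001

s1: b1⊕b3⊕b5⊕b7⊕b9⊕b11⊕b13⊕b15⊕b17⊕b19⊕b21⊕b23⊕b25⊕b27⊕b29⊕b31 = 0⊕0⊕1⊕0⊕1⊕0⊕0⊕0⊕0⊕1⊕0⊕1⊕0⊕0⊕0⊕1 = 1
s2: b2⊕b3⊕b6⊕b7⊕b10⊕b11⊕b14⊕b15⊕b18⊕b19⊕b22⊕b23⊕b26⊕b27⊕b30⊕b31 = 1⊕0⊕1⊕0⊕0⊕0⊕0⊕0⊕1⊕1⊕1⊕1⊕0⊕0⊕0⊕1 = 1
s4: b4⊕b5⊕b6⊕b7⊕b12⊕b13⊕b14⊕b15⊕b20⊕b21⊕b22⊕b23⊕b28⊕b29⊕b30⊕b31 = 0⊕1⊕1⊕0⊕0⊕0⊕0⊕0⊕0⊕0⊕1⊕1⊕1⊕0⊕0⊕1 = 0
s8: b8⊕b9⊕b10⊕b11⊕b12⊕b13⊕b14⊕b15⊕b24⊕b25⊕b26⊕b27⊕b28⊕b29⊕b30⊕b31 = 0⊕1⊕0⊕0⊕0⊕0⊕0⊕0⊕1⊕0⊕0⊕0⊕1⊕0⊕0⊕1 = 0
s16: b16⊕b17⊕b18⊕b19⊕b20⊕b21⊕b22⊕b23⊕b24⊕b25⊕b26⊕b27⊕b28⊕b29⊕b30⊕b31 = 0⊕0⊕1⊕1⊕0⊕0⊕1⊕1⊕1⊕0⊕0⊕0⊕1⊕0⊕0⊕1 = 1
Syndrome (s16...s1) = 10011 → position 19.
Flip bit 19: corrected codeword = 0100110010000000010001110001001
Data bits at positions 3,5,6,7,9,10,11,12,13,14,15,17,18,19,20,21,22,23,24,25,26,27,28,29,30,31: 01101000000010001110001001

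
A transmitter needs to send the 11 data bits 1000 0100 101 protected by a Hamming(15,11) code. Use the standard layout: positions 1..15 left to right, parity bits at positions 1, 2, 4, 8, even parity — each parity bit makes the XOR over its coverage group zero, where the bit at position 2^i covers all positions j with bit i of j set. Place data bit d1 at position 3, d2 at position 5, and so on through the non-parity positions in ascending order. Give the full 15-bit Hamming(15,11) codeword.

111000010100101

Place data bits at non-power-of-two positions: b3=1, b5=0, b6=0, b7=0, b9=0, b10=1, b11=0, b12=0, b13=1, b14=0, b15=1.
p1 = XOR of data positions {3,5,7,9,11,13,15} = 1⊕0⊕0⊕0⊕0⊕1⊕1 = 1
p2 = XOR of data positions {3,6,7,10,11,14,15} = 1⊕0⊕0⊕1⊕0⊕0⊕1 = 1
p4 = XOR of data positions {5,6,7,12,13,14,15} = 0⊕0⊕0⊕0⊕1⊕0⊕1 = 0
p8 = XOR of data positions {9,10,11,12,13,14,15} = 0⊕1⊕0⊕0⊕1⊕0⊕1 = 1
Codeword b1..b15 = 111000010100101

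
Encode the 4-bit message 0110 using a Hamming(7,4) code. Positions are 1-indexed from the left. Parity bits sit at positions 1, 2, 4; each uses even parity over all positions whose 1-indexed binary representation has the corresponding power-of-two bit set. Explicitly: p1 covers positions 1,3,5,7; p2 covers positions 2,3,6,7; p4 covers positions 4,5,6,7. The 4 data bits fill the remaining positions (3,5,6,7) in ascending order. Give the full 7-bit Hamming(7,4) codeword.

1100110

Place data bits at non-power-of-two positions: b3=0, b5=1, b6=1, b7=0.
p1 = XOR of data positions {3,5,7} = 0⊕1⊕0 = 1
p2 = XOR of data positions {3,6,7} = 0⊕1⊕0 = 1
p4 = XOR of data positions {5,6,7} = 1⊕1⊕0 = 0
Codeword b1..b7 = 1100110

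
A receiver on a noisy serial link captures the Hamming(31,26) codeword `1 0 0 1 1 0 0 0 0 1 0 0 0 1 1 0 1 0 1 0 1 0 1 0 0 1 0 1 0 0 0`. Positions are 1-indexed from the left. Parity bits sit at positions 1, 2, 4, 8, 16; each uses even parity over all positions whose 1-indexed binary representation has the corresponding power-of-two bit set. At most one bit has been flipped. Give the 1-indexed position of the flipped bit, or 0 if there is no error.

s1: b1⊕b3⊕b5⊕b7⊕b9⊕b11⊕b13⊕b15⊕b17⊕b19⊕b21⊕b23⊕b25⊕b27⊕b29⊕b31 = 1⊕0⊕1⊕0⊕0⊕0⊕0⊕1⊕1⊕1⊕1⊕1⊕0⊕0⊕0⊕0 = 1
s2: b2⊕b3⊕b6⊕b7⊕b10⊕b11⊕b14⊕b15⊕b18⊕b19⊕b22⊕b23⊕b26⊕b27⊕b30⊕b31 = 0⊕0⊕0⊕0⊕1⊕0⊕1⊕1⊕0⊕1⊕0⊕1⊕1⊕0⊕0⊕0 = 0
s4: b4⊕b5⊕b6⊕b7⊕b12⊕b13⊕b14⊕b15⊕b20⊕b21⊕b22⊕b23⊕b28⊕b29⊕b30⊕b31 = 1⊕1⊕0⊕0⊕0⊕0⊕1⊕1⊕0⊕1⊕0⊕1⊕1⊕0⊕0⊕0 = 1
s8: b8⊕b9⊕b10⊕b11⊕b12⊕b13⊕b14⊕b15⊕b24⊕b25⊕b26⊕b27⊕b28⊕b29⊕b30⊕b31 = 0⊕0⊕1⊕0⊕0⊕0⊕1⊕1⊕0⊕0⊕1⊕0⊕1⊕0⊕0⊕0 = 1
s16: b16⊕b17⊕b18⊕b19⊕b20⊕b21⊕b22⊕b23⊕b24⊕b25⊕b26⊕b27⊕b28⊕b29⊕b30⊕b31 = 0⊕1⊕0⊕1⊕0⊕1⊕0⊕1⊕0⊕0⊕1⊕0⊕1⊕0⊕0⊕0 = 0
Syndrome (s16...s1) = 01101 → position 13.

13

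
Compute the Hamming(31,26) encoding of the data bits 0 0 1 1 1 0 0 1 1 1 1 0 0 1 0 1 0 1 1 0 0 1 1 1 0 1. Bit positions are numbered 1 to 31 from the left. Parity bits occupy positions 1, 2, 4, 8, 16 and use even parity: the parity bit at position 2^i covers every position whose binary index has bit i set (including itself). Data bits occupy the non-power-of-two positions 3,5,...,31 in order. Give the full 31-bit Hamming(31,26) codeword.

0001011010011110001010110011101

Place data bits at non-power-of-two positions: b3=0, b5=0, b6=1, b7=1, b9=1, b10=0, b11=0, b12=1, b13=1, b14=1, b15=1, b17=0, b18=0, b19=1, b20=0, b21=1, b22=0, b23=1, b24=1, b25=0, b26=0, b27=1, b28=1, b29=1, b30=0, b31=1.
p1 = XOR of data positions {3,5,7,9,11,13,15,17,19,21,23,25,27,29,31} = 0⊕0⊕1⊕1⊕0⊕1⊕1⊕0⊕1⊕1⊕1⊕0⊕1⊕1⊕1 = 0
p2 = XOR of data positions {3,6,7,10,11,14,15,18,19,22,23,26,27,30,31} = 0⊕1⊕1⊕0⊕0⊕1⊕1⊕0⊕1⊕0⊕1⊕0⊕1⊕0⊕1 = 0
p4 = XOR of data positions {5,6,7,12,13,14,15,20,21,22,23,28,29,30,31} = 0⊕1⊕1⊕1⊕1⊕1⊕1⊕0⊕1⊕0⊕1⊕1⊕1⊕0⊕1 = 1
p8 = XOR of data positions {9,10,11,12,13,14,15,24,25,26,27,28,29,30,31} = 1⊕0⊕0⊕1⊕1⊕1⊕1⊕1⊕0⊕0⊕1⊕1⊕1⊕0⊕1 = 0
p16 = XOR of data positions {17,18,19,20,21,22,23,24,25,26,27,28,29,30,31} = 0⊕0⊕1⊕0⊕1⊕0⊕1⊕1⊕0⊕0⊕1⊕1⊕1⊕0⊕1 = 0
Codeword b1..b31 = 0001011010011110001010110011101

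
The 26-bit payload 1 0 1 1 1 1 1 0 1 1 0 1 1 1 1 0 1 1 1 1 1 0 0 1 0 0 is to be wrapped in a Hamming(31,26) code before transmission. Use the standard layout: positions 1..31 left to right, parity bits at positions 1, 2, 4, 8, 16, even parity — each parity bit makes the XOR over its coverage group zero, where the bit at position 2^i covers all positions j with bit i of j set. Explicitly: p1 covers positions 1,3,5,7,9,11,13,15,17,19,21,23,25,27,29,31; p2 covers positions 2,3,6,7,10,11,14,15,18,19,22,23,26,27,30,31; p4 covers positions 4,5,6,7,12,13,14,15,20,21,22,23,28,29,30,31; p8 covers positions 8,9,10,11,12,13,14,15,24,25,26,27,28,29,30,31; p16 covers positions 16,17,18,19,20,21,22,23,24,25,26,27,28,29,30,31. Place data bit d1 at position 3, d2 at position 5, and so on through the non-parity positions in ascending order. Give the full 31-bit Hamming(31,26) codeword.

0110011111101100111101111100100

Place data bits at non-power-of-two positions: b3=1, b5=0, b6=1, b7=1, b9=1, b10=1, b11=1, b12=0, b13=1, b14=1, b15=0, b17=1, b18=1, b19=1, b20=1, b21=0, b22=1, b23=1, b24=1, b25=1, b26=1, b27=0, b28=0, b29=1, b30=0, b31=0.
p1 = XOR of data positions {3,5,7,9,11,13,15,17,19,21,23,25,27,29,31} = 1⊕0⊕1⊕1⊕1⊕1⊕0⊕1⊕1⊕0⊕1⊕1⊕0⊕1⊕0 = 0
p2 = XOR of data positions {3,6,7,10,11,14,15,18,19,22,23,26,27,30,31} = 1⊕1⊕1⊕1⊕1⊕1⊕0⊕1⊕1⊕1⊕1⊕1⊕0⊕0⊕0 = 1
p4 = XOR of data positions {5,6,7,12,13,14,15,20,21,22,23,28,29,30,31} = 0⊕1⊕1⊕0⊕1⊕1⊕0⊕1⊕0⊕1⊕1⊕0⊕1⊕0⊕0 = 0
p8 = XOR of data positions {9,10,11,12,13,14,15,24,25,26,27,28,29,30,31} = 1⊕1⊕1⊕0⊕1⊕1⊕0⊕1⊕1⊕1⊕0⊕0⊕1⊕0⊕0 = 1
p16 = XOR of data positions {17,18,19,20,21,22,23,24,25,26,27,28,29,30,31} = 1⊕1⊕1⊕1⊕0⊕1⊕1⊕1⊕1⊕1⊕0⊕0⊕1⊕0⊕0 = 0
Codeword b1..b31 = 0110011111101100111101111100100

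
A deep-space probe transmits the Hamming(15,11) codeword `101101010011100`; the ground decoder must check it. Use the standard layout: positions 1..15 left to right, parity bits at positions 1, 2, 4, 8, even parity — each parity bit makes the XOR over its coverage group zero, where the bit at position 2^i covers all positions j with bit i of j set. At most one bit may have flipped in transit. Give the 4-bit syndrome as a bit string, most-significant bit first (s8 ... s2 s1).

0010

s1: b1⊕b3⊕b5⊕b7⊕b9⊕b11⊕b13⊕b15 = 1⊕1⊕0⊕0⊕0⊕1⊕1⊕0 = 0
s2: b2⊕b3⊕b6⊕b7⊕b10⊕b11⊕b14⊕b15 = 0⊕1⊕1⊕0⊕0⊕1⊕0⊕0 = 1
s4: b4⊕b5⊕b6⊕b7⊕b12⊕b13⊕b14⊕b15 = 1⊕0⊕1⊕0⊕1⊕1⊕0⊕0 = 0
s8: b8⊕b9⊕b10⊕b11⊕b12⊕b13⊕b14⊕b15 = 1⊕0⊕0⊕1⊕1⊕1⊕0⊕0 = 0
Syndrome (s8...s1) = 0010 → position 2.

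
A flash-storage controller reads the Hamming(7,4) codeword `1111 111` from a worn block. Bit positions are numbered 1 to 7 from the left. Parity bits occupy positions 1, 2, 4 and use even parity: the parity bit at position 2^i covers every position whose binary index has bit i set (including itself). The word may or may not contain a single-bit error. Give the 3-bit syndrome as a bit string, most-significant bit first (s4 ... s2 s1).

s1: b1⊕b3⊕b5⊕b7 = 1⊕1⊕1⊕1 = 0
s2: b2⊕b3⊕b6⊕b7 = 1⊕1⊕1⊕1 = 0
s4: b4⊕b5⊕b6⊕b7 = 1⊕1⊕1⊕1 = 0
Syndrome (s4...s1) = 000 → position 0 (no error).

000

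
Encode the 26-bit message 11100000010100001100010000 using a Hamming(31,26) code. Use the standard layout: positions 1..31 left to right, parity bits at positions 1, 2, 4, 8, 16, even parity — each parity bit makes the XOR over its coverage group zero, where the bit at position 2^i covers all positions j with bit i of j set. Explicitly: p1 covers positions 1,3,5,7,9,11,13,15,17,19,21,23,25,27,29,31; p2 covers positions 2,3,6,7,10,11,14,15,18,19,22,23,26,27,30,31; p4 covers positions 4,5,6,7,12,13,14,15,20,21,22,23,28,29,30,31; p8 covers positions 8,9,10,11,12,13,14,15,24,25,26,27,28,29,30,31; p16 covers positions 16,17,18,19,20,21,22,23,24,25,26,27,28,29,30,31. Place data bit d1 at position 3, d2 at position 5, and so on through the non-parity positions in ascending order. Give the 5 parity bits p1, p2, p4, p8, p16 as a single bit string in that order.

10100

Place data bits at non-power-of-two positions: b3=1, b5=1, b6=1, b7=0, b9=0, b10=0, b11=0, b12=0, b13=0, b14=1, b15=0, b17=1, b18=0, b19=0, b20=0, b21=0, b22=1, b23=1, b24=0, b25=0, b26=0, b27=1, b28=0, b29=0, b30=0, b31=0.
p1 = XOR of data positions {3,5,7,9,11,13,15,17,19,21,23,25,27,29,31} = 1⊕1⊕0⊕0⊕0⊕0⊕0⊕1⊕0⊕0⊕1⊕0⊕1⊕0⊕0 = 1
p2 = XOR of data positions {3,6,7,10,11,14,15,18,19,22,23,26,27,30,31} = 1⊕1⊕0⊕0⊕0⊕1⊕0⊕0⊕0⊕1⊕1⊕0⊕1⊕0⊕0 = 0
p4 = XOR of data positions {5,6,7,12,13,14,15,20,21,22,23,28,29,30,31} = 1⊕1⊕0⊕0⊕0⊕1⊕0⊕0⊕0⊕1⊕1⊕0⊕0⊕0⊕0 = 1
p8 = XOR of data positions {9,10,11,12,13,14,15,24,25,26,27,28,29,30,31} = 0⊕0⊕0⊕0⊕0⊕1⊕0⊕0⊕0⊕0⊕1⊕0⊕0⊕0⊕0 = 0
p16 = XOR of data positions {17,18,19,20,21,22,23,24,25,26,27,28,29,30,31} = 1⊕0⊕0⊕0⊕0⊕1⊕1⊕0⊕0⊕0⊕1⊕0⊕0⊕0⊕0 = 0
Parity bits p1,p2,p4,p8,p16 = 10100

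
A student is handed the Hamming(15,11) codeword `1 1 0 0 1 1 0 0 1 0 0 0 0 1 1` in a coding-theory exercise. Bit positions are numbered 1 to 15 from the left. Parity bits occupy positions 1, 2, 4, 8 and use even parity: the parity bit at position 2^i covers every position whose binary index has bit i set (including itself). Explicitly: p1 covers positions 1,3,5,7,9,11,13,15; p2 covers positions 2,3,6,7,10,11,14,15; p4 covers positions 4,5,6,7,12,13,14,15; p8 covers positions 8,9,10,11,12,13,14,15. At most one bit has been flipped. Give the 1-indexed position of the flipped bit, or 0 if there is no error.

s1: b1⊕b3⊕b5⊕b7⊕b9⊕b11⊕b13⊕b15 = 1⊕0⊕1⊕0⊕1⊕0⊕0⊕1 = 0
s2: b2⊕b3⊕b6⊕b7⊕b10⊕b11⊕b14⊕b15 = 1⊕0⊕1⊕0⊕0⊕0⊕1⊕1 = 0
s4: b4⊕b5⊕b6⊕b7⊕b12⊕b13⊕b14⊕b15 = 0⊕1⊕1⊕0⊕0⊕0⊕1⊕1 = 0
s8: b8⊕b9⊕b10⊕b11⊕b12⊕b13⊕b14⊕b15 = 0⊕1⊕0⊕0⊕0⊕0⊕1⊕1 = 1
Syndrome (s8...s1) = 1000 → position 8.

8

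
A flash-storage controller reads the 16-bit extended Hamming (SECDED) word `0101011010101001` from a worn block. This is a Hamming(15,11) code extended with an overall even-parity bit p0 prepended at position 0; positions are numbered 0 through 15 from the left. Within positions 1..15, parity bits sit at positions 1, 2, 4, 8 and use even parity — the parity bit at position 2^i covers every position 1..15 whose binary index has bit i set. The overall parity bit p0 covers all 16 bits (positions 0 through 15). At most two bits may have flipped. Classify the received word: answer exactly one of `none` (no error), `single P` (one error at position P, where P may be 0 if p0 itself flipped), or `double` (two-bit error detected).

none

s1: b1⊕b3⊕b5⊕b7⊕b9⊕b11⊕b13⊕b15 = 1⊕1⊕1⊕0⊕0⊕0⊕0⊕1 = 0
s2: b2⊕b3⊕b6⊕b7⊕b10⊕b11⊕b14⊕b15 = 0⊕1⊕1⊕0⊕1⊕0⊕0⊕1 = 0
s4: b4⊕b5⊕b6⊕b7⊕b12⊕b13⊕b14⊕b15 = 0⊕1⊕1⊕0⊕1⊕0⊕0⊕1 = 0
s8: b8⊕b9⊕b10⊕b11⊕b12⊕b13⊕b14⊕b15 = 1⊕0⊕1⊕0⊕1⊕0⊕0⊕1 = 0
Syndrome (s8...s1) = 0000 → position 0 (no error).
Overall parity (XOR of all 16 bits, including p0): 0⊕1⊕0⊕1⊕0⊕1⊕1⊕0⊕1⊕0⊕1⊕0⊕1⊕0⊕0⊕1 = 0
Overall=0, syndrome position=0 → no error.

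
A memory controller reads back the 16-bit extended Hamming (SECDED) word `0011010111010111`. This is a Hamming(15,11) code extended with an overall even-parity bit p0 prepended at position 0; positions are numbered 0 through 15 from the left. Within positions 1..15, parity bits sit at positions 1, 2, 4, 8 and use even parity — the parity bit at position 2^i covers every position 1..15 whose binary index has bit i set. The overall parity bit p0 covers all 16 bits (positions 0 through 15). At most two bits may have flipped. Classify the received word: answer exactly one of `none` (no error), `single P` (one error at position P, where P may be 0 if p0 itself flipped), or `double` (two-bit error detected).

double

s1: b1⊕b3⊕b5⊕b7⊕b9⊕b11⊕b13⊕b15 = 0⊕1⊕1⊕1⊕1⊕1⊕1⊕1 = 1
s2: b2⊕b3⊕b6⊕b7⊕b10⊕b11⊕b14⊕b15 = 1⊕1⊕0⊕1⊕0⊕1⊕1⊕1 = 0
s4: b4⊕b5⊕b6⊕b7⊕b12⊕b13⊕b14⊕b15 = 0⊕1⊕0⊕1⊕0⊕1⊕1⊕1 = 1
s8: b8⊕b9⊕b10⊕b11⊕b12⊕b13⊕b14⊕b15 = 1⊕1⊕0⊕1⊕0⊕1⊕1⊕1 = 0
Syndrome (s8...s1) = 0101 → position 5.
Overall parity (XOR of all 16 bits, including p0): 0⊕0⊕1⊕1⊕0⊕1⊕0⊕1⊕1⊕1⊕0⊕1⊕0⊕1⊕1⊕1 = 0
Overall=0, syndrome position=5 → double-bit error detected (uncorrectable).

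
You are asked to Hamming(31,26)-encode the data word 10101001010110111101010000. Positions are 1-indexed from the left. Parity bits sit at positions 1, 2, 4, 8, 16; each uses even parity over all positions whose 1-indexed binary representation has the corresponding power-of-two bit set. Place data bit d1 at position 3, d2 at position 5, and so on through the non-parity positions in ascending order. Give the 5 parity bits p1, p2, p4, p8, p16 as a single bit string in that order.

Place data bits at non-power-of-two positions: b3=1, b5=0, b6=1, b7=0, b9=1, b10=0, b11=0, b12=1, b13=0, b14=1, b15=0, b17=1, b18=1, b19=0, b20=1, b21=1, b22=1, b23=1, b24=0, b25=1, b26=0, b27=1, b28=0, b29=0, b30=0, b31=0.
p1 = XOR of data positions {3,5,7,9,11,13,15,17,19,21,23,25,27,29,31} = 1⊕0⊕0⊕1⊕0⊕0⊕0⊕1⊕0⊕1⊕1⊕1⊕1⊕0⊕0 = 1
p2 = XOR of data positions {3,6,7,10,11,14,15,18,19,22,23,26,27,30,31} = 1⊕1⊕0⊕0⊕0⊕1⊕0⊕1⊕0⊕1⊕1⊕0⊕1⊕0⊕0 = 1
p4 = XOR of data positions {5,6,7,12,13,14,15,20,21,22,23,28,29,30,31} = 0⊕1⊕0⊕1⊕0⊕1⊕0⊕1⊕1⊕1⊕1⊕0⊕0⊕0⊕0 = 1
p8 = XOR of data positions {9,10,11,12,13,14,15,24,25,26,27,28,29,30,31} = 1⊕0⊕0⊕1⊕0⊕1⊕0⊕0⊕1⊕0⊕1⊕0⊕0⊕0⊕0 = 1
p16 = XOR of data positions {17,18,19,20,21,22,23,24,25,26,27,28,29,30,31} = 1⊕1⊕0⊕1⊕1⊕1⊕1⊕0⊕1⊕0⊕1⊕0⊕0⊕0⊕0 = 0
Parity bits p1,p2,p4,p8,p16 = 11110

11110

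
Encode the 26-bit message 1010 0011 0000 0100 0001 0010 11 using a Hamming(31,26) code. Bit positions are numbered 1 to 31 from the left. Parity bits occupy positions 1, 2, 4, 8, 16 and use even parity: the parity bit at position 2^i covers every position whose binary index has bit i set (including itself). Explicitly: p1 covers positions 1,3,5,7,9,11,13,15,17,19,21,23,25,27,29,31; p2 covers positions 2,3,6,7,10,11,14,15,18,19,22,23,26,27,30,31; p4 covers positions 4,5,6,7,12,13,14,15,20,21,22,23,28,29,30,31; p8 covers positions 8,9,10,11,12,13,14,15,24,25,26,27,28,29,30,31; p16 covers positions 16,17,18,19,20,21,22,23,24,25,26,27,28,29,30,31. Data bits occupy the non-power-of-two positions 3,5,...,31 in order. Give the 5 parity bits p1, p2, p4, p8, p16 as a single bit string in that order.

Place data bits at non-power-of-two positions: b3=1, b5=0, b6=1, b7=0, b9=0, b10=0, b11=1, b12=1, b13=0, b14=0, b15=0, b17=0, b18=0, b19=1, b20=0, b21=0, b22=0, b23=0, b24=0, b25=1, b26=0, b27=0, b28=1, b29=0, b30=1, b31=1.
p1 = XOR of data positions {3,5,7,9,11,13,15,17,19,21,23,25,27,29,31} = 1⊕0⊕0⊕0⊕1⊕0⊕0⊕0⊕1⊕0⊕0⊕1⊕0⊕0⊕1 = 1
p2 = XOR of data positions {3,6,7,10,11,14,15,18,19,22,23,26,27,30,31} = 1⊕1⊕0⊕0⊕1⊕0⊕0⊕0⊕1⊕0⊕0⊕0⊕0⊕1⊕1 = 0
p4 = XOR of data positions {5,6,7,12,13,14,15,20,21,22,23,28,29,30,31} = 0⊕1⊕0⊕1⊕0⊕0⊕0⊕0⊕0⊕0⊕0⊕1⊕0⊕1⊕1 = 1
p8 = XOR of data positions {9,10,11,12,13,14,15,24,25,26,27,28,29,30,31} = 0⊕0⊕1⊕1⊕0⊕0⊕0⊕0⊕1⊕0⊕0⊕1⊕0⊕1⊕1 = 0
p16 = XOR of data positions {17,18,19,20,21,22,23,24,25,26,27,28,29,30,31} = 0⊕0⊕1⊕0⊕0⊕0⊕0⊕0⊕1⊕0⊕0⊕1⊕0⊕1⊕1 = 1
Parity bits p1,p2,p4,p8,p16 = 10101

10101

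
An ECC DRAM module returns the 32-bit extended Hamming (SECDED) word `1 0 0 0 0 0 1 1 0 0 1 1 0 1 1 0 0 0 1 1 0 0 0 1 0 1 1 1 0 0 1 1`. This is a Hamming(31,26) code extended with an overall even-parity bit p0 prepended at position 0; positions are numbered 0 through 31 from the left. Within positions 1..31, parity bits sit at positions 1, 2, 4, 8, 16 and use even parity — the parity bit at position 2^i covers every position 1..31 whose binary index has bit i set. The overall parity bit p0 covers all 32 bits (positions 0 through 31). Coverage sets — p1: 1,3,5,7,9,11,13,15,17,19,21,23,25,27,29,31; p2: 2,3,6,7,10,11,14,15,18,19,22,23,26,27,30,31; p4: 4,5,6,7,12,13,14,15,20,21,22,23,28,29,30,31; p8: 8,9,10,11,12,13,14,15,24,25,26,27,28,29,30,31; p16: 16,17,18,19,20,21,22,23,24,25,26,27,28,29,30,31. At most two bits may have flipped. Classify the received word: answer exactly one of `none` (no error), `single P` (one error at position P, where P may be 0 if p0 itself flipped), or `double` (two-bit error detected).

single 12

s1: b1⊕b3⊕b5⊕b7⊕b9⊕b11⊕b13⊕b15⊕b17⊕b19⊕b21⊕b23⊕b25⊕b27⊕b29⊕b31 = 0⊕0⊕0⊕1⊕0⊕1⊕1⊕0⊕0⊕1⊕0⊕1⊕1⊕1⊕0⊕1 = 0
s2: b2⊕b3⊕b6⊕b7⊕b10⊕b11⊕b14⊕b15⊕b18⊕b19⊕b22⊕b23⊕b26⊕b27⊕b30⊕b31 = 0⊕0⊕1⊕1⊕1⊕1⊕1⊕0⊕1⊕1⊕0⊕1⊕1⊕1⊕1⊕1 = 0
s4: b4⊕b5⊕b6⊕b7⊕b12⊕b13⊕b14⊕b15⊕b20⊕b21⊕b22⊕b23⊕b28⊕b29⊕b30⊕b31 = 0⊕0⊕1⊕1⊕0⊕1⊕1⊕0⊕0⊕0⊕0⊕1⊕0⊕0⊕1⊕1 = 1
s8: b8⊕b9⊕b10⊕b11⊕b12⊕b13⊕b14⊕b15⊕b24⊕b25⊕b26⊕b27⊕b28⊕b29⊕b30⊕b31 = 0⊕0⊕1⊕1⊕0⊕1⊕1⊕0⊕0⊕1⊕1⊕1⊕0⊕0⊕1⊕1 = 1
s16: b16⊕b17⊕b18⊕b19⊕b20⊕b21⊕b22⊕b23⊕b24⊕b25⊕b26⊕b27⊕b28⊕b29⊕b30⊕b31 = 0⊕0⊕1⊕1⊕0⊕0⊕0⊕1⊕0⊕1⊕1⊕1⊕0⊕0⊕1⊕1 = 0
Syndrome (s16...s1) = 01100 → position 12.
Overall parity (XOR of all 32 bits, including p0): 1⊕0⊕0⊕0⊕0⊕0⊕1⊕1⊕0⊕0⊕1⊕1⊕0⊕1⊕1⊕0⊕0⊕0⊕1⊕1⊕0⊕0⊕0⊕1⊕0⊕1⊕1⊕1⊕0⊕0⊕1⊕1 = 1
Overall=1, syndrome position=12 → single-bit error at position 12.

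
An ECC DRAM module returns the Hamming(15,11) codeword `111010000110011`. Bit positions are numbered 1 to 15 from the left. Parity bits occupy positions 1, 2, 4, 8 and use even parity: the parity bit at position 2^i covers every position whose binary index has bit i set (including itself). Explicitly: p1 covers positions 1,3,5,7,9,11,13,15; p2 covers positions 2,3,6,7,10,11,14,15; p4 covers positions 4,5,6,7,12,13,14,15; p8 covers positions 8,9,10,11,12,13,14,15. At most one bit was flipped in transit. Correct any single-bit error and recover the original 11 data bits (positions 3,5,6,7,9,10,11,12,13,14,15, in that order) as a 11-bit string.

10000110011

s1: b1⊕b3⊕b5⊕b7⊕b9⊕b11⊕b13⊕b15 = 1⊕1⊕1⊕0⊕0⊕1⊕0⊕1 = 1
s2: b2⊕b3⊕b6⊕b7⊕b10⊕b11⊕b14⊕b15 = 1⊕1⊕0⊕0⊕1⊕1⊕1⊕1 = 0
s4: b4⊕b5⊕b6⊕b7⊕b12⊕b13⊕b14⊕b15 = 0⊕1⊕0⊕0⊕0⊕0⊕1⊕1 = 1
s8: b8⊕b9⊕b10⊕b11⊕b12⊕b13⊕b14⊕b15 = 0⊕0⊕1⊕1⊕0⊕0⊕1⊕1 = 0
Syndrome (s8...s1) = 0101 → position 5.
Flip bit 5: corrected codeword = 111000000110011
Data bits at positions 3,5,6,7,9,10,11,12,13,14,15: 10000110011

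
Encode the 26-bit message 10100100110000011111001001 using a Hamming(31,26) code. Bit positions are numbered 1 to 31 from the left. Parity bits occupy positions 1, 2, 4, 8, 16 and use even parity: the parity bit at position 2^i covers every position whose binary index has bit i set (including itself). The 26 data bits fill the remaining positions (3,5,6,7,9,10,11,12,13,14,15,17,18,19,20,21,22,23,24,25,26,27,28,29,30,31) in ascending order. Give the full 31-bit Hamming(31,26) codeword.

0110010101001101000011111001001

Place data bits at non-power-of-two positions: b3=1, b5=0, b6=1, b7=0, b9=0, b10=1, b11=0, b12=0, b13=1, b14=1, b15=0, b17=0, b18=0, b19=0, b20=0, b21=1, b22=1, b23=1, b24=1, b25=1, b26=0, b27=0, b28=1, b29=0, b30=0, b31=1.
p1 = XOR of data positions {3,5,7,9,11,13,15,17,19,21,23,25,27,29,31} = 1⊕0⊕0⊕0⊕0⊕1⊕0⊕0⊕0⊕1⊕1⊕1⊕0⊕0⊕1 = 0
p2 = XOR of data positions {3,6,7,10,11,14,15,18,19,22,23,26,27,30,31} = 1⊕1⊕0⊕1⊕0⊕1⊕0⊕0⊕0⊕1⊕1⊕0⊕0⊕0⊕1 = 1
p4 = XOR of data positions {5,6,7,12,13,14,15,20,21,22,23,28,29,30,31} = 0⊕1⊕0⊕0⊕1⊕1⊕0⊕0⊕1⊕1⊕1⊕1⊕0⊕0⊕1 = 0
p8 = XOR of data positions {9,10,11,12,13,14,15,24,25,26,27,28,29,30,31} = 0⊕1⊕0⊕0⊕1⊕1⊕0⊕1⊕1⊕0⊕0⊕1⊕0⊕0⊕1 = 1
p16 = XOR of data positions {17,18,19,20,21,22,23,24,25,26,27,28,29,30,31} = 0⊕0⊕0⊕0⊕1⊕1⊕1⊕1⊕1⊕0⊕0⊕1⊕0⊕0⊕1 = 1
Codeword b1..b31 = 0110010101001101000011111001001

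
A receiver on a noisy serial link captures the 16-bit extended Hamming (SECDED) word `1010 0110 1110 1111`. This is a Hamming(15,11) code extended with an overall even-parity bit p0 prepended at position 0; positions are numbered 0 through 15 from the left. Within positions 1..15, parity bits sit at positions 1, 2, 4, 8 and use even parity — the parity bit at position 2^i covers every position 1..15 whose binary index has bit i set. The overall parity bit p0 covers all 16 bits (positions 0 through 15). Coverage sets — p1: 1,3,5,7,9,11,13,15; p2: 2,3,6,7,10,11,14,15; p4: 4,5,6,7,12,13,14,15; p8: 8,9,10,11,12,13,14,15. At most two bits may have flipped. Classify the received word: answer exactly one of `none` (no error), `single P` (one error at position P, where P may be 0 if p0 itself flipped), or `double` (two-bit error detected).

single 10

s1: b1⊕b3⊕b5⊕b7⊕b9⊕b11⊕b13⊕b15 = 0⊕0⊕1⊕0⊕1⊕0⊕1⊕1 = 0
s2: b2⊕b3⊕b6⊕b7⊕b10⊕b11⊕b14⊕b15 = 1⊕0⊕1⊕0⊕1⊕0⊕1⊕1 = 1
s4: b4⊕b5⊕b6⊕b7⊕b12⊕b13⊕b14⊕b15 = 0⊕1⊕1⊕0⊕1⊕1⊕1⊕1 = 0
s8: b8⊕b9⊕b10⊕b11⊕b12⊕b13⊕b14⊕b15 = 1⊕1⊕1⊕0⊕1⊕1⊕1⊕1 = 1
Syndrome (s8...s1) = 1010 → position 10.
Overall parity (XOR of all 16 bits, including p0): 1⊕0⊕1⊕0⊕0⊕1⊕1⊕0⊕1⊕1⊕1⊕0⊕1⊕1⊕1⊕1 = 1
Overall=1, syndrome position=10 → single-bit error at position 10.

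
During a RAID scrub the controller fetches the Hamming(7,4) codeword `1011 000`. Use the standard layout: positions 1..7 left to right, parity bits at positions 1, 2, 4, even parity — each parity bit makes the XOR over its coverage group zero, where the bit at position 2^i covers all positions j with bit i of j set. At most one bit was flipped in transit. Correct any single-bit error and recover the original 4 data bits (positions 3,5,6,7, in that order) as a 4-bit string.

s1: b1⊕b3⊕b5⊕b7 = 1⊕1⊕0⊕0 = 0
s2: b2⊕b3⊕b6⊕b7 = 0⊕1⊕0⊕0 = 1
s4: b4⊕b5⊕b6⊕b7 = 1⊕0⊕0⊕0 = 1
Syndrome (s4...s1) = 110 → position 6.
Flip bit 6: corrected codeword = 1011010
Data bits at positions 3,5,6,7: 1010

1010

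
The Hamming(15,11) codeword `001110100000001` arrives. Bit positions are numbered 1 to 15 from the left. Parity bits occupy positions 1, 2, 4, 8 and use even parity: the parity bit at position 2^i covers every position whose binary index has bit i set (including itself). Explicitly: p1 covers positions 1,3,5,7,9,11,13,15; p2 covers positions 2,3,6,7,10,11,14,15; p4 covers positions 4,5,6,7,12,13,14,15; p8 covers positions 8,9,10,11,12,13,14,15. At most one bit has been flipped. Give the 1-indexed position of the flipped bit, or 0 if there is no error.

10

s1: b1⊕b3⊕b5⊕b7⊕b9⊕b11⊕b13⊕b15 = 0⊕1⊕1⊕1⊕0⊕0⊕0⊕1 = 0
s2: b2⊕b3⊕b6⊕b7⊕b10⊕b11⊕b14⊕b15 = 0⊕1⊕0⊕1⊕0⊕0⊕0⊕1 = 1
s4: b4⊕b5⊕b6⊕b7⊕b12⊕b13⊕b14⊕b15 = 1⊕1⊕0⊕1⊕0⊕0⊕0⊕1 = 0
s8: b8⊕b9⊕b10⊕b11⊕b12⊕b13⊕b14⊕b15 = 0⊕0⊕0⊕0⊕0⊕0⊕0⊕1 = 1
Syndrome (s8...s1) = 1010 → position 10.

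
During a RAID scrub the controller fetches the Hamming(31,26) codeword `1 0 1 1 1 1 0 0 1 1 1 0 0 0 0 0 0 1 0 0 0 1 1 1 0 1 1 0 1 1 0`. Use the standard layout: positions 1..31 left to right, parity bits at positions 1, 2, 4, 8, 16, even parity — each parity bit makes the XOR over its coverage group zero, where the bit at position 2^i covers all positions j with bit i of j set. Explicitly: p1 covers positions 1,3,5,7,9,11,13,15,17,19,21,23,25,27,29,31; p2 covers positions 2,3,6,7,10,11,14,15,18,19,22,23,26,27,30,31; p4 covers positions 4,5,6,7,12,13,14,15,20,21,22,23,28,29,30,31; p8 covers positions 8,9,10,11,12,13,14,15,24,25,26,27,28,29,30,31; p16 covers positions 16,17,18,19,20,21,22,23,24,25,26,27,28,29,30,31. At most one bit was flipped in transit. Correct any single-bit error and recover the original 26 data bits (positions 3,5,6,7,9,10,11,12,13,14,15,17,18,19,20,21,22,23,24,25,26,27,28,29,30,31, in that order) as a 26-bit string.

11101110000010001110110110

s1: b1⊕b3⊕b5⊕b7⊕b9⊕b11⊕b13⊕b15⊕b17⊕b19⊕b21⊕b23⊕b25⊕b27⊕b29⊕b31 = 1⊕1⊕1⊕0⊕1⊕1⊕0⊕0⊕0⊕0⊕0⊕1⊕0⊕1⊕1⊕0 = 0
s2: b2⊕b3⊕b6⊕b7⊕b10⊕b11⊕b14⊕b15⊕b18⊕b19⊕b22⊕b23⊕b26⊕b27⊕b30⊕b31 = 0⊕1⊕1⊕0⊕1⊕1⊕0⊕0⊕1⊕0⊕1⊕1⊕1⊕1⊕1⊕0 = 0
s4: b4⊕b5⊕b6⊕b7⊕b12⊕b13⊕b14⊕b15⊕b20⊕b21⊕b22⊕b23⊕b28⊕b29⊕b30⊕b31 = 1⊕1⊕1⊕0⊕0⊕0⊕0⊕0⊕0⊕0⊕1⊕1⊕0⊕1⊕1⊕0 = 1
s8: b8⊕b9⊕b10⊕b11⊕b12⊕b13⊕b14⊕b15⊕b24⊕b25⊕b26⊕b27⊕b28⊕b29⊕b30⊕b31 = 0⊕1⊕1⊕1⊕0⊕0⊕0⊕0⊕1⊕0⊕1⊕1⊕0⊕1⊕1⊕0 = 0
s16: b16⊕b17⊕b18⊕b19⊕b20⊕b21⊕b22⊕b23⊕b24⊕b25⊕b26⊕b27⊕b28⊕b29⊕b30⊕b31 = 0⊕0⊕1⊕0⊕0⊕0⊕1⊕1⊕1⊕0⊕1⊕1⊕0⊕1⊕1⊕0 = 0
Syndrome (s16...s1) = 00100 → position 4.
Flip bit 4: corrected codeword = 1010110011100000010001110110110
Data bits at positions 3,5,6,7,9,10,11,12,13,14,15,17,18,19,20,21,22,23,24,25,26,27,28,29,30,31: 11101110000010001110110110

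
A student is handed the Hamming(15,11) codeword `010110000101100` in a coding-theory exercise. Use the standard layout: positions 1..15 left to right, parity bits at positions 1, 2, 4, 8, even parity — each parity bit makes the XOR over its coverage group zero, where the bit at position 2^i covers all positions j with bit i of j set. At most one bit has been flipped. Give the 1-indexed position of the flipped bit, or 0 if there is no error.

s1: b1⊕b3⊕b5⊕b7⊕b9⊕b11⊕b13⊕b15 = 0⊕0⊕1⊕0⊕0⊕0⊕1⊕0 = 0
s2: b2⊕b3⊕b6⊕b7⊕b10⊕b11⊕b14⊕b15 = 1⊕0⊕0⊕0⊕1⊕0⊕0⊕0 = 0
s4: b4⊕b5⊕b6⊕b7⊕b12⊕b13⊕b14⊕b15 = 1⊕1⊕0⊕0⊕1⊕1⊕0⊕0 = 0
s8: b8⊕b9⊕b10⊕b11⊕b12⊕b13⊕b14⊕b15 = 0⊕0⊕1⊕0⊕1⊕1⊕0⊕0 = 1
Syndrome (s8...s1) = 1000 → position 8.

8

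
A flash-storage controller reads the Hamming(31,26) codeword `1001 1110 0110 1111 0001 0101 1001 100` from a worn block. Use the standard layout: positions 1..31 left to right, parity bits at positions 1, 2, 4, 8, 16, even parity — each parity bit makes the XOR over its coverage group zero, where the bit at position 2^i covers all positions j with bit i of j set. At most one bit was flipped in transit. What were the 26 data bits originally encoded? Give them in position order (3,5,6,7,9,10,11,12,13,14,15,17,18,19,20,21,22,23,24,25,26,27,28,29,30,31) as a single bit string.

s1: b1⊕b3⊕b5⊕b7⊕b9⊕b11⊕b13⊕b15⊕b17⊕b19⊕b21⊕b23⊕b25⊕b27⊕b29⊕b31 = 1⊕0⊕1⊕1⊕0⊕1⊕1⊕1⊕0⊕0⊕0⊕0⊕1⊕0⊕1⊕0 = 0
s2: b2⊕b3⊕b6⊕b7⊕b10⊕b11⊕b14⊕b15⊕b18⊕b19⊕b22⊕b23⊕b26⊕b27⊕b30⊕b31 = 0⊕0⊕1⊕1⊕1⊕1⊕1⊕1⊕0⊕0⊕1⊕0⊕0⊕0⊕0⊕0 = 1
s4: b4⊕b5⊕b6⊕b7⊕b12⊕b13⊕b14⊕b15⊕b20⊕b21⊕b22⊕b23⊕b28⊕b29⊕b30⊕b31 = 1⊕1⊕1⊕1⊕0⊕1⊕1⊕1⊕1⊕0⊕1⊕0⊕1⊕1⊕0⊕0 = 1
s8: b8⊕b9⊕b10⊕b11⊕b12⊕b13⊕b14⊕b15⊕b24⊕b25⊕b26⊕b27⊕b28⊕b29⊕b30⊕b31 = 0⊕0⊕1⊕1⊕0⊕1⊕1⊕1⊕1⊕1⊕0⊕0⊕1⊕1⊕0⊕0 = 1
s16: b16⊕b17⊕b18⊕b19⊕b20⊕b21⊕b22⊕b23⊕b24⊕b25⊕b26⊕b27⊕b28⊕b29⊕b30⊕b31 = 1⊕0⊕0⊕0⊕1⊕0⊕1⊕0⊕1⊕1⊕0⊕0⊕1⊕1⊕0⊕0 = 1
Syndrome (s16...s1) = 11110 → position 30.
Flip bit 30: corrected codeword = 1001111001101111000101011001110
Data bits at positions 3,5,6,7,9,10,11,12,13,14,15,17,18,19,20,21,22,23,24,25,26,27,28,29,30,31: 01110110111000101011001110

01110110111000101011001110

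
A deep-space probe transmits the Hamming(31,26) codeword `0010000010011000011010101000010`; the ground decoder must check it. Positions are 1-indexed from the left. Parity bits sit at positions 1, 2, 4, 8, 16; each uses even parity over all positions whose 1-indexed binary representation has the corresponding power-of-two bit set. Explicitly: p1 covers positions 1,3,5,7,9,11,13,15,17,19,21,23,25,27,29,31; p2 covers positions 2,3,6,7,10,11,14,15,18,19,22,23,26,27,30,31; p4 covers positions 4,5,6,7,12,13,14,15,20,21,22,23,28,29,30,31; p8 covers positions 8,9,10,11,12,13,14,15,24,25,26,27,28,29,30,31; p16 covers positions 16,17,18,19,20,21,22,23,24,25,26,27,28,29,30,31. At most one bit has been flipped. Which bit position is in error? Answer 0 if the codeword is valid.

s1: b1⊕b3⊕b5⊕b7⊕b9⊕b11⊕b13⊕b15⊕b17⊕b19⊕b21⊕b23⊕b25⊕b27⊕b29⊕b31 = 0⊕1⊕0⊕0⊕1⊕0⊕1⊕0⊕0⊕1⊕1⊕1⊕1⊕0⊕0⊕0 = 1
s2: b2⊕b3⊕b6⊕b7⊕b10⊕b11⊕b14⊕b15⊕b18⊕b19⊕b22⊕b23⊕b26⊕b27⊕b30⊕b31 = 0⊕1⊕0⊕0⊕0⊕0⊕0⊕0⊕1⊕1⊕0⊕1⊕0⊕0⊕1⊕0 = 1
s4: b4⊕b5⊕b6⊕b7⊕b12⊕b13⊕b14⊕b15⊕b20⊕b21⊕b22⊕b23⊕b28⊕b29⊕b30⊕b31 = 0⊕0⊕0⊕0⊕1⊕1⊕0⊕0⊕0⊕1⊕0⊕1⊕0⊕0⊕1⊕0 = 1
s8: b8⊕b9⊕b10⊕b11⊕b12⊕b13⊕b14⊕b15⊕b24⊕b25⊕b26⊕b27⊕b28⊕b29⊕b30⊕b31 = 0⊕1⊕0⊕0⊕1⊕1⊕0⊕0⊕0⊕1⊕0⊕0⊕0⊕0⊕1⊕0 = 1
s16: b16⊕b17⊕b18⊕b19⊕b20⊕b21⊕b22⊕b23⊕b24⊕b25⊕b26⊕b27⊕b28⊕b29⊕b30⊕b31 = 0⊕0⊕1⊕1⊕0⊕1⊕0⊕1⊕0⊕1⊕0⊕0⊕0⊕0⊕1⊕0 = 0
Syndrome (s16...s1) = 01111 → position 15.

15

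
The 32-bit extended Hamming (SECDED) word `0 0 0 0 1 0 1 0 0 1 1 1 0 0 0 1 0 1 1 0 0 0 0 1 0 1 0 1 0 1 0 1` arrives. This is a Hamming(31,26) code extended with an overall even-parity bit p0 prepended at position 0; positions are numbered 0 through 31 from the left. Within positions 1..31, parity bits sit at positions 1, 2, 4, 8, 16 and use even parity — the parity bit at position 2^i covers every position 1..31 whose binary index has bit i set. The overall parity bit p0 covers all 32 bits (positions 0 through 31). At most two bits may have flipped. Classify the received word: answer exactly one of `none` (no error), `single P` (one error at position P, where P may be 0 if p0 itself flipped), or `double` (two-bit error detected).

single 17

s1: b1⊕b3⊕b5⊕b7⊕b9⊕b11⊕b13⊕b15⊕b17⊕b19⊕b21⊕b23⊕b25⊕b27⊕b29⊕b31 = 0⊕0⊕0⊕0⊕1⊕1⊕0⊕1⊕1⊕0⊕0⊕1⊕1⊕1⊕1⊕1 = 1
s2: b2⊕b3⊕b6⊕b7⊕b10⊕b11⊕b14⊕b15⊕b18⊕b19⊕b22⊕b23⊕b26⊕b27⊕b30⊕b31 = 0⊕0⊕1⊕0⊕1⊕1⊕0⊕1⊕1⊕0⊕0⊕1⊕0⊕1⊕0⊕1 = 0
s4: b4⊕b5⊕b6⊕b7⊕b12⊕b13⊕b14⊕b15⊕b20⊕b21⊕b22⊕b23⊕b28⊕b29⊕b30⊕b31 = 1⊕0⊕1⊕0⊕0⊕0⊕0⊕1⊕0⊕0⊕0⊕1⊕0⊕1⊕0⊕1 = 0
s8: b8⊕b9⊕b10⊕b11⊕b12⊕b13⊕b14⊕b15⊕b24⊕b25⊕b26⊕b27⊕b28⊕b29⊕b30⊕b31 = 0⊕1⊕1⊕1⊕0⊕0⊕0⊕1⊕0⊕1⊕0⊕1⊕0⊕1⊕0⊕1 = 0
s16: b16⊕b17⊕b18⊕b19⊕b20⊕b21⊕b22⊕b23⊕b24⊕b25⊕b26⊕b27⊕b28⊕b29⊕b30⊕b31 = 0⊕1⊕1⊕0⊕0⊕0⊕0⊕1⊕0⊕1⊕0⊕1⊕0⊕1⊕0⊕1 = 1
Syndrome (s16...s1) = 10001 → position 17.
Overall parity (XOR of all 32 bits, including p0): 0⊕0⊕0⊕0⊕1⊕0⊕1⊕0⊕0⊕1⊕1⊕1⊕0⊕0⊕0⊕1⊕0⊕1⊕1⊕0⊕0⊕0⊕0⊕1⊕0⊕1⊕0⊕1⊕0⊕1⊕0⊕1 = 1
Overall=1, syndrome position=17 → single-bit error at position 17.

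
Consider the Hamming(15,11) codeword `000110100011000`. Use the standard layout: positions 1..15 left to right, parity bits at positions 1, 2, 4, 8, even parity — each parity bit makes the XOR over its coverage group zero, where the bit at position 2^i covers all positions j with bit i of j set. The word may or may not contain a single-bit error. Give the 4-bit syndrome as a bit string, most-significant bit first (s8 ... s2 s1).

s1: b1⊕b3⊕b5⊕b7⊕b9⊕b11⊕b13⊕b15 = 0⊕0⊕1⊕1⊕0⊕1⊕0⊕0 = 1
s2: b2⊕b3⊕b6⊕b7⊕b10⊕b11⊕b14⊕b15 = 0⊕0⊕0⊕1⊕0⊕1⊕0⊕0 = 0
s4: b4⊕b5⊕b6⊕b7⊕b12⊕b13⊕b14⊕b15 = 1⊕1⊕0⊕1⊕1⊕0⊕0⊕0 = 0
s8: b8⊕b9⊕b10⊕b11⊕b12⊕b13⊕b14⊕b15 = 0⊕0⊕0⊕1⊕1⊕0⊕0⊕0 = 0
Syndrome (s8...s1) = 0001 → position 1.

0001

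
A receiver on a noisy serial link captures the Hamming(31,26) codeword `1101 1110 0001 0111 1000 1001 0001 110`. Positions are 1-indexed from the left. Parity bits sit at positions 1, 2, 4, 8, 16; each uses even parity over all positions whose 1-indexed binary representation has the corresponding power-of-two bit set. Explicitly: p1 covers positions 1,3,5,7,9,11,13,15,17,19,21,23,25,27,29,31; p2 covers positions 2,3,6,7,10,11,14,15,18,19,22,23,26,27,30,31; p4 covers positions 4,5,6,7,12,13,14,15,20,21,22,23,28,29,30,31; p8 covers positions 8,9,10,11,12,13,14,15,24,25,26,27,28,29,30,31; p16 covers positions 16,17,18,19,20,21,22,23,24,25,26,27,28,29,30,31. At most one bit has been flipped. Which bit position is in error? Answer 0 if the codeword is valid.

s1: b1⊕b3⊕b5⊕b7⊕b9⊕b11⊕b13⊕b15⊕b17⊕b19⊕b21⊕b23⊕b25⊕b27⊕b29⊕b31 = 1⊕0⊕1⊕1⊕0⊕0⊕0⊕1⊕1⊕0⊕1⊕0⊕0⊕0⊕1⊕0 = 1
s2: b2⊕b3⊕b6⊕b7⊕b10⊕b11⊕b14⊕b15⊕b18⊕b19⊕b22⊕b23⊕b26⊕b27⊕b30⊕b31 = 1⊕0⊕1⊕1⊕0⊕0⊕1⊕1⊕0⊕0⊕0⊕0⊕0⊕0⊕1⊕0 = 0
s4: b4⊕b5⊕b6⊕b7⊕b12⊕b13⊕b14⊕b15⊕b20⊕b21⊕b22⊕b23⊕b28⊕b29⊕b30⊕b31 = 1⊕1⊕1⊕1⊕1⊕0⊕1⊕1⊕0⊕1⊕0⊕0⊕1⊕1⊕1⊕0 = 1
s8: b8⊕b9⊕b10⊕b11⊕b12⊕b13⊕b14⊕b15⊕b24⊕b25⊕b26⊕b27⊕b28⊕b29⊕b30⊕b31 = 0⊕0⊕0⊕0⊕1⊕0⊕1⊕1⊕1⊕0⊕0⊕0⊕1⊕1⊕1⊕0 = 1
s16: b16⊕b17⊕b18⊕b19⊕b20⊕b21⊕b22⊕b23⊕b24⊕b25⊕b26⊕b27⊕b28⊕b29⊕b30⊕b31 = 1⊕1⊕0⊕0⊕0⊕1⊕0⊕0⊕1⊕0⊕0⊕0⊕1⊕1⊕1⊕0 = 1
Syndrome (s16...s1) = 11101 → position 29.

29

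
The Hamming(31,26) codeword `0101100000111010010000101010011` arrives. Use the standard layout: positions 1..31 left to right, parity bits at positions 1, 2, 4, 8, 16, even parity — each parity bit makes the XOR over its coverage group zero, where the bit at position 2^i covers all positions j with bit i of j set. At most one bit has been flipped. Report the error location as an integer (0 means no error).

s1: b1⊕b3⊕b5⊕b7⊕b9⊕b11⊕b13⊕b15⊕b17⊕b19⊕b21⊕b23⊕b25⊕b27⊕b29⊕b31 = 0⊕0⊕1⊕0⊕0⊕1⊕1⊕1⊕0⊕0⊕0⊕1⊕1⊕1⊕0⊕1 = 0
s2: b2⊕b3⊕b6⊕b7⊕b10⊕b11⊕b14⊕b15⊕b18⊕b19⊕b22⊕b23⊕b26⊕b27⊕b30⊕b31 = 1⊕0⊕0⊕0⊕0⊕1⊕0⊕1⊕1⊕0⊕0⊕1⊕0⊕1⊕1⊕1 = 0
s4: b4⊕b5⊕b6⊕b7⊕b12⊕b13⊕b14⊕b15⊕b20⊕b21⊕b22⊕b23⊕b28⊕b29⊕b30⊕b31 = 1⊕1⊕0⊕0⊕1⊕1⊕0⊕1⊕0⊕0⊕0⊕1⊕0⊕0⊕1⊕1 = 0
s8: b8⊕b9⊕b10⊕b11⊕b12⊕b13⊕b14⊕b15⊕b24⊕b25⊕b26⊕b27⊕b28⊕b29⊕b30⊕b31 = 0⊕0⊕0⊕1⊕1⊕1⊕0⊕1⊕0⊕1⊕0⊕1⊕0⊕0⊕1⊕1 = 0
s16: b16⊕b17⊕b18⊕b19⊕b20⊕b21⊕b22⊕b23⊕b24⊕b25⊕b26⊕b27⊕b28⊕b29⊕b30⊕b31 = 0⊕0⊕1⊕0⊕0⊕0⊕0⊕1⊕0⊕1⊕0⊕1⊕0⊕0⊕1⊕1 = 0
Syndrome (s16...s1) = 00000 → position 0 (no error).

0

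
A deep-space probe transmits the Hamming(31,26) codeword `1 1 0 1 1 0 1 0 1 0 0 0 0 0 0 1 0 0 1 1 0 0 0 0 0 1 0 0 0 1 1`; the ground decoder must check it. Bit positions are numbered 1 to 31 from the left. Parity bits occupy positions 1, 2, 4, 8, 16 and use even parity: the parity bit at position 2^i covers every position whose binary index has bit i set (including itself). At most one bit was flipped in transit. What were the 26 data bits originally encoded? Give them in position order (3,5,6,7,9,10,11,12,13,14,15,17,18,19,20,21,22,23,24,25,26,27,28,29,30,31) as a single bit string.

01011000000001100000100011

s1: b1⊕b3⊕b5⊕b7⊕b9⊕b11⊕b13⊕b15⊕b17⊕b19⊕b21⊕b23⊕b25⊕b27⊕b29⊕b31 = 1⊕0⊕1⊕1⊕1⊕0⊕0⊕0⊕0⊕1⊕0⊕0⊕0⊕0⊕0⊕1 = 0
s2: b2⊕b3⊕b6⊕b7⊕b10⊕b11⊕b14⊕b15⊕b18⊕b19⊕b22⊕b23⊕b26⊕b27⊕b30⊕b31 = 1⊕0⊕0⊕1⊕0⊕0⊕0⊕0⊕0⊕1⊕0⊕0⊕1⊕0⊕1⊕1 = 0
s4: b4⊕b5⊕b6⊕b7⊕b12⊕b13⊕b14⊕b15⊕b20⊕b21⊕b22⊕b23⊕b28⊕b29⊕b30⊕b31 = 1⊕1⊕0⊕1⊕0⊕0⊕0⊕0⊕1⊕0⊕0⊕0⊕0⊕0⊕1⊕1 = 0
s8: b8⊕b9⊕b10⊕b11⊕b12⊕b13⊕b14⊕b15⊕b24⊕b25⊕b26⊕b27⊕b28⊕b29⊕b30⊕b31 = 0⊕1⊕0⊕0⊕0⊕0⊕0⊕0⊕0⊕0⊕1⊕0⊕0⊕0⊕1⊕1 = 0
s16: b16⊕b17⊕b18⊕b19⊕b20⊕b21⊕b22⊕b23⊕b24⊕b25⊕b26⊕b27⊕b28⊕b29⊕b30⊕b31 = 1⊕0⊕0⊕1⊕1⊕0⊕0⊕0⊕0⊕0⊕1⊕0⊕0⊕0⊕1⊕1 = 0
Syndrome (s16...s1) = 00000 → position 0 (no error).
No correction needed.
Data bits at positions 3,5,6,7,9,10,11,12,13,14,15,17,18,19,20,21,22,23,24,25,26,27,28,29,30,31: 01011000000001100000100011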